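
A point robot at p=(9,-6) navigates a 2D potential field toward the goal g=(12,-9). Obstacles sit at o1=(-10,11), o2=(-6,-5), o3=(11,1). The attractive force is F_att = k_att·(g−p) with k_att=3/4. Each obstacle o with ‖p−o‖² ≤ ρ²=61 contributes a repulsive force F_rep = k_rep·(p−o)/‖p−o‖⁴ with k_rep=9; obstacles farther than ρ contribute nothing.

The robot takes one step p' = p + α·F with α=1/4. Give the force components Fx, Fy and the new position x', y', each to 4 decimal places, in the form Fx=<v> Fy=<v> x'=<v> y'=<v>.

F_att = 3/4·(g−p) = 3/4·(3,-3) = (2.2500,-2.2500)
o1: d²=650 > ρ²=61 → inactive
o2: d²=226 > ρ²=61 → inactive
o3: d²=53 ≤ ρ²=61; F_rep = 9·(-2,-7)/53² = (-0.0064,-0.0224)
F = F_att + ΣF_rep = (2.2436,-2.2724)
p' = p + 1/4·F = (9.5609,-6.5681)

Fx=2.2436 Fy=-2.2724 x'=9.5609 y'=-6.5681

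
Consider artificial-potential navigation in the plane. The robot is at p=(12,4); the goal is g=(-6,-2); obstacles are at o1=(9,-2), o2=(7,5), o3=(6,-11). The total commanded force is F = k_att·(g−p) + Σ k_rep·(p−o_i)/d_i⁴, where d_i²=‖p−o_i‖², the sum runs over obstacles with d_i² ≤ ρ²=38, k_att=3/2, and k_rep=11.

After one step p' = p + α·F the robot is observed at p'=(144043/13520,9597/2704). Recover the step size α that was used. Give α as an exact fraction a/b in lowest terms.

α = 1/20

F_att = 3/2·(g−p) = 3/2·(-18,-6) = (-27.0000,-9.0000)
o1: d²=45 > ρ²=38 → inactive
o2: d²=26 ≤ ρ²=38; F_rep = 11·(5,-1)/26² = (0.0814,-0.0163)
o3: d²=261 > ρ²=38 → inactive
F = F_att + ΣF_rep = (-26.9186,-9.0163)
Δp = p'−p = (-1.3459,-0.4508); α = Δx/Fx = (-18197/13520) / (-18197/676) = 1/20
check: Δy/Fy = (-1219/2704) / (-6095/676) = 1/20 ✓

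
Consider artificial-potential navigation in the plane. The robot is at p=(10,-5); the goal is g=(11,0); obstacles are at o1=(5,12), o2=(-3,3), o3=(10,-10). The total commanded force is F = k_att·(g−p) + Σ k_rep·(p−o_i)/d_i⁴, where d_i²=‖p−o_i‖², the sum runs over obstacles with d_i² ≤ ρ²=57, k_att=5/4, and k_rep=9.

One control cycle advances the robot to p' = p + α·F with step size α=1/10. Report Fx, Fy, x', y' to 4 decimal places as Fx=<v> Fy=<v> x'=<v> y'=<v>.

Fx=1.2500 Fy=6.3220 x'=10.1250 y'=-4.3678

F_att = 5/4·(g−p) = 5/4·(1,5) = (1.2500,6.2500)
o1: d²=314 > ρ²=57 → inactive
o2: d²=233 > ρ²=57 → inactive
o3: d²=25 ≤ ρ²=57; F_rep = 9·(0,5)/25² = (0.0000,0.0720)
F = F_att + ΣF_rep = (1.2500,6.3220)
p' = p + 1/10·F = (10.1250,-4.3678)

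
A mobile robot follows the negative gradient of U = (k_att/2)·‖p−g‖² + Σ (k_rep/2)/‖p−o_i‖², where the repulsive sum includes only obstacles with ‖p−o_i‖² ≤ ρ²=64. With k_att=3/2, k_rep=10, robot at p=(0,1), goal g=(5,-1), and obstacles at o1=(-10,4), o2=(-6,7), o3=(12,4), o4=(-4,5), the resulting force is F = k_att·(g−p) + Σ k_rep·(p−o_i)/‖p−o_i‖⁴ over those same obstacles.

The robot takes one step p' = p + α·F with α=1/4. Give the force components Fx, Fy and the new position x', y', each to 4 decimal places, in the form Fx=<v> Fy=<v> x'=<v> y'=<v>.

F_att = 3/2·(g−p) = 3/2·(5,-2) = (7.5000,-3.0000)
o1: d²=109 > ρ²=64 → inactive
o2: d²=72 > ρ²=64 → inactive
o3: d²=153 > ρ²=64 → inactive
o4: d²=32 ≤ ρ²=64; F_rep = 10·(4,-4)/32² = (0.0391,-0.0391)
F = F_att + ΣF_rep = (7.5391,-3.0391)
p' = p + 1/4·F = (1.8848,0.2402)

Fx=7.5391 Fy=-3.0391 x'=1.8848 y'=0.2402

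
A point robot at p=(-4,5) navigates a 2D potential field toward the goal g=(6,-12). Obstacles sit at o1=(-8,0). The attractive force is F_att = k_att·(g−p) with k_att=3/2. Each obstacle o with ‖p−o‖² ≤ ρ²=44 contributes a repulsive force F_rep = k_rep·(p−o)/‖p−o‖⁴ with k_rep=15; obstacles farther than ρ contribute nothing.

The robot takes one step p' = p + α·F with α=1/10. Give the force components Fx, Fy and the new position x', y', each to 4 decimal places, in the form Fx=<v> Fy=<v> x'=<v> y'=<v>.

Fx=15.0357 Fy=-25.4554 x'=-2.4964 y'=2.4545

F_att = 3/2·(g−p) = 3/2·(10,-17) = (15.0000,-25.5000)
o1: d²=41 ≤ ρ²=44; F_rep = 15·(4,5)/41² = (0.0357,0.0446)
F = F_att + ΣF_rep = (15.0357,-25.4554)
p' = p + 1/10·F = (-2.4964,2.4545)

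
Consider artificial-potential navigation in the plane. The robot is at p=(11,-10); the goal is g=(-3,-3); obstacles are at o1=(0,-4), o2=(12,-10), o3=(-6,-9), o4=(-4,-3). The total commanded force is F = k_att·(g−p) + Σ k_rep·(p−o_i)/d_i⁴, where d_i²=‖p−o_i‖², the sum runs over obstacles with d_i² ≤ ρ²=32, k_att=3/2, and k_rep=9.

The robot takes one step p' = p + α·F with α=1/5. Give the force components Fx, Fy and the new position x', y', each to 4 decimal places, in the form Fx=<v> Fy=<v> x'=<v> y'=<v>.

F_att = 3/2·(g−p) = 3/2·(-14,7) = (-21.0000,10.5000)
o1: d²=157 > ρ²=32 → inactive
o2: d²=1 ≤ ρ²=32; F_rep = 9·(-1,0)/1² = (-9.0000,0.0000)
o3: d²=290 > ρ²=32 → inactive
o4: d²=274 > ρ²=32 → inactive
F = F_att + ΣF_rep = (-30.0000,10.5000)
p' = p + 1/5·F = (5.0000,-7.9000)

Fx=-30.0000 Fy=10.5000 x'=5.0000 y'=-7.9000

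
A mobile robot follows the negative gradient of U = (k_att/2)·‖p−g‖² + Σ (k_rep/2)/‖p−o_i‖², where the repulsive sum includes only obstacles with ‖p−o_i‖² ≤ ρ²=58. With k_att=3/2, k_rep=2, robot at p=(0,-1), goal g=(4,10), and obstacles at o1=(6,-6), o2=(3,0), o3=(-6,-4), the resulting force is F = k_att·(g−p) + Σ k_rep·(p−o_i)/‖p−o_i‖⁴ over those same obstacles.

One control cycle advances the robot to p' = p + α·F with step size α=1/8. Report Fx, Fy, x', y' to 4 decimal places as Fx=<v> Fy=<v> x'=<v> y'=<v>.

Fx=5.9459 Fy=16.4830 x'=0.7432 y'=1.0604

F_att = 3/2·(g−p) = 3/2·(4,11) = (6.0000,16.5000)
o1: d²=61 > ρ²=58 → inactive
o2: d²=10 ≤ ρ²=58; F_rep = 2·(-3,-1)/10² = (-0.0600,-0.0200)
o3: d²=45 ≤ ρ²=58; F_rep = 2·(6,3)/45² = (0.0059,0.0030)
F = F_att + ΣF_rep = (5.9459,16.4830)
p' = p + 1/8·F = (0.7432,1.0604)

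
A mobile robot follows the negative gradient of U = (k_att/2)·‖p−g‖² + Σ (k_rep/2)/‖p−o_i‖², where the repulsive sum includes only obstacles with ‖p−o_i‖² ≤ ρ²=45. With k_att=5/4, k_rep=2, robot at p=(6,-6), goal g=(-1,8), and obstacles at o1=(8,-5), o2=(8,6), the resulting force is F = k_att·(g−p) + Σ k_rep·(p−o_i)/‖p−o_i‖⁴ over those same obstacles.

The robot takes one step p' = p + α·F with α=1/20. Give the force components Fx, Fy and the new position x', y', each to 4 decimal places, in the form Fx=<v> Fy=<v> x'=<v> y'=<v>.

Fx=-8.9100 Fy=17.4200 x'=5.5545 y'=-5.1290

F_att = 5/4·(g−p) = 5/4·(-7,14) = (-8.7500,17.5000)
o1: d²=5 ≤ ρ²=45; F_rep = 2·(-2,-1)/5² = (-0.1600,-0.0800)
o2: d²=148 > ρ²=45 → inactive
F = F_att + ΣF_rep = (-8.9100,17.4200)
p' = p + 1/20·F = (5.5545,-5.1290)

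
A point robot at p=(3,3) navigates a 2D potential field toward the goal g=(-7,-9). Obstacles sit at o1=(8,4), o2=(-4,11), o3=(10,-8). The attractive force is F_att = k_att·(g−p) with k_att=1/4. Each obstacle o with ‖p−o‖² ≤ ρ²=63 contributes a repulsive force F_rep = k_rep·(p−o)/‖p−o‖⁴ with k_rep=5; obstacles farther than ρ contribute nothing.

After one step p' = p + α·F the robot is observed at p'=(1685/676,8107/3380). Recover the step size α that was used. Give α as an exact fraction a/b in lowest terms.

F_att = 1/4·(g−p) = 1/4·(-10,-12) = (-2.5000,-3.0000)
o1: d²=26 ≤ ρ²=63; F_rep = 5·(-5,-1)/26² = (-0.0370,-0.0074)
o2: d²=113 > ρ²=63 → inactive
o3: d²=170 > ρ²=63 → inactive
F = F_att + ΣF_rep = (-2.5370,-3.0074)
Δp = p'−p = (-0.5074,-0.6015); α = Δx/Fx = (-343/676) / (-1715/676) = 1/5
check: Δy/Fy = (-2033/3380) / (-2033/676) = 1/5 ✓

α = 1/5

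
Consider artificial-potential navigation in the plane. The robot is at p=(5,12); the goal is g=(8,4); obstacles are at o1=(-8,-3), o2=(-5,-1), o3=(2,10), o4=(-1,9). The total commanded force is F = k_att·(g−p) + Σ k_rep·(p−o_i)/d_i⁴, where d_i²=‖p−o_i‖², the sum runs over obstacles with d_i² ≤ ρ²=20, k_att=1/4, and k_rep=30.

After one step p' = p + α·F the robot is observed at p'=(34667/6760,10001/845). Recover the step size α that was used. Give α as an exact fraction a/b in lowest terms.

F_att = 1/4·(g−p) = 1/4·(3,-8) = (0.7500,-2.0000)
o1: d²=394 > ρ²=20 → inactive
o2: d²=269 > ρ²=20 → inactive
o3: d²=13 ≤ ρ²=20; F_rep = 30·(3,2)/13² = (0.5325,0.3550)
o4: d²=45 > ρ²=20 → inactive
F = F_att + ΣF_rep = (1.2825,-1.6450)
Δp = p'−p = (0.1283,-0.1645); α = Δx/Fx = (867/6760) / (867/676) = 1/10
check: Δy/Fy = (-139/845) / (-278/169) = 1/10 ✓

α = 1/10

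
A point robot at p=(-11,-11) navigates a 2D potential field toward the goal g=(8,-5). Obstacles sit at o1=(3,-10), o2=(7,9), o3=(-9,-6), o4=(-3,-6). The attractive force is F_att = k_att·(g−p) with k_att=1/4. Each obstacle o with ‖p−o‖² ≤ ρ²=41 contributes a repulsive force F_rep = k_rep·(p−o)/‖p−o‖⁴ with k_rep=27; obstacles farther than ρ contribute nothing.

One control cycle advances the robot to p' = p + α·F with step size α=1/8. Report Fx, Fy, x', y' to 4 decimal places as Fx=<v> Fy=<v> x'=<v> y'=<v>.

F_att = 1/4·(g−p) = 1/4·(19,6) = (4.7500,1.5000)
o1: d²=197 > ρ²=41 → inactive
o2: d²=724 > ρ²=41 → inactive
o3: d²=29 ≤ ρ²=41; F_rep = 27·(-2,-5)/29² = (-0.0642,-0.1605)
o4: d²=89 > ρ²=41 → inactive
F = F_att + ΣF_rep = (4.6858,1.3395)
p' = p + 1/8·F = (-10.4143,-10.8326)

Fx=4.6858 Fy=1.3395 x'=-10.4143 y'=-10.8326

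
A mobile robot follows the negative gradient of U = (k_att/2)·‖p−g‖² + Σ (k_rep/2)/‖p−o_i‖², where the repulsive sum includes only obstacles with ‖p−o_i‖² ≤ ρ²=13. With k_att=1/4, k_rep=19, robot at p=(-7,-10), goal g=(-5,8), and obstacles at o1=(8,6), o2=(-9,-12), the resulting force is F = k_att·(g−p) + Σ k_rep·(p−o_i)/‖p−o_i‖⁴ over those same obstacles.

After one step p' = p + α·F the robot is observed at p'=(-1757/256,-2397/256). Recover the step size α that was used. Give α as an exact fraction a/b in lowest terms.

α = 1/8

F_att = 1/4·(g−p) = 1/4·(2,18) = (0.5000,4.5000)
o1: d²=481 > ρ²=13 → inactive
o2: d²=8 ≤ ρ²=13; F_rep = 19·(2,2)/8² = (0.5938,0.5938)
F = F_att + ΣF_rep = (1.0938,5.0938)
Δp = p'−p = (0.1367,0.6367); α = Δx/Fx = (35/256) / (35/32) = 1/8
check: Δy/Fy = (163/256) / (163/32) = 1/8 ✓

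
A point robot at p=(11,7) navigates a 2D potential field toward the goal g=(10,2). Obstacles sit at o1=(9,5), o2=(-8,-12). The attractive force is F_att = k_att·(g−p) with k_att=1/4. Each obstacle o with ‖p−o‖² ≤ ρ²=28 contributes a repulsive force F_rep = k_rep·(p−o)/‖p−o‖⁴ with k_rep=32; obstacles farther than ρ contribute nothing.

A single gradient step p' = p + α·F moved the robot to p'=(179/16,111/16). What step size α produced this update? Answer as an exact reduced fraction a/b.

F_att = 1/4·(g−p) = 1/4·(-1,-5) = (-0.2500,-1.2500)
o1: d²=8 ≤ ρ²=28; F_rep = 32·(2,2)/8² = (1.0000,1.0000)
o2: d²=722 > ρ²=28 → inactive
F = F_att + ΣF_rep = (0.7500,-0.2500)
Δp = p'−p = (0.1875,-0.0625); α = Δx/Fx = (3/16) / (3/4) = 1/4
check: Δy/Fy = (-1/16) / (-1/4) = 1/4 ✓

α = 1/4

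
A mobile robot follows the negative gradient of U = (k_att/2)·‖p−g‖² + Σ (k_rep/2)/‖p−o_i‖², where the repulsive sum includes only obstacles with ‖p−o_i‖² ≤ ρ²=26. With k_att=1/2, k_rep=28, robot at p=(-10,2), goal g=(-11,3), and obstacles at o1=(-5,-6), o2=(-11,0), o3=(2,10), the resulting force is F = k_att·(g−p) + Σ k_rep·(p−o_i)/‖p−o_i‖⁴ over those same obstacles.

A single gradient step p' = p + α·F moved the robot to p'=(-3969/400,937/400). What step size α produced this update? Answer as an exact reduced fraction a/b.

α = 1/8

F_att = 1/2·(g−p) = 1/2·(-1,1) = (-0.5000,0.5000)
o1: d²=89 > ρ²=26 → inactive
o2: d²=5 ≤ ρ²=26; F_rep = 28·(1,2)/5² = (1.1200,2.2400)
o3: d²=208 > ρ²=26 → inactive
F = F_att + ΣF_rep = (0.6200,2.7400)
Δp = p'−p = (0.0775,0.3425); α = Δx/Fx = (31/400) / (31/50) = 1/8
check: Δy/Fy = (137/400) / (137/50) = 1/8 ✓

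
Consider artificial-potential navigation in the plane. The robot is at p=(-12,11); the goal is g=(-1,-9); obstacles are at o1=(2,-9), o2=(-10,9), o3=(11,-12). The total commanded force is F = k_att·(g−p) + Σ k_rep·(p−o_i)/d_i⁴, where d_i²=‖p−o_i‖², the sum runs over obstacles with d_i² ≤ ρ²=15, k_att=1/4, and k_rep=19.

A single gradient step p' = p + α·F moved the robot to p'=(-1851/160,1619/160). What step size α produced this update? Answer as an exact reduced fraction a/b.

F_att = 1/4·(g−p) = 1/4·(11,-20) = (2.7500,-5.0000)
o1: d²=596 > ρ²=15 → inactive
o2: d²=8 ≤ ρ²=15; F_rep = 19·(-2,2)/8² = (-0.5938,0.5938)
o3: d²=1058 > ρ²=15 → inactive
F = F_att + ΣF_rep = (2.1562,-4.4062)
Δp = p'−p = (0.4313,-0.8812); α = Δx/Fx = (69/160) / (69/32) = 1/5
check: Δy/Fy = (-141/160) / (-141/32) = 1/5 ✓

α = 1/5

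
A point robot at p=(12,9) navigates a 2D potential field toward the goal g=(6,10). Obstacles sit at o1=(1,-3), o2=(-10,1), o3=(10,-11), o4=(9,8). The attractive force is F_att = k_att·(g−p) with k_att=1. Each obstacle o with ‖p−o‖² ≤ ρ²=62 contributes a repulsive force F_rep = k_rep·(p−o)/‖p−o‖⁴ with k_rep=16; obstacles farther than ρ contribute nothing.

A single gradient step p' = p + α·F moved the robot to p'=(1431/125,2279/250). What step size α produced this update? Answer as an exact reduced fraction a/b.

F_att = 1·(g−p) = 1·(-6,1) = (-6.0000,1.0000)
o1: d²=265 > ρ²=62 → inactive
o2: d²=548 > ρ²=62 → inactive
o3: d²=404 > ρ²=62 → inactive
o4: d²=10 ≤ ρ²=62; F_rep = 16·(3,1)/10² = (0.4800,0.1600)
F = F_att + ΣF_rep = (-5.5200,1.1600)
Δp = p'−p = (-0.5520,0.1160); α = Δx/Fx = (-69/125) / (-138/25) = 1/10
check: Δy/Fy = (29/250) / (29/25) = 1/10 ✓

α = 1/10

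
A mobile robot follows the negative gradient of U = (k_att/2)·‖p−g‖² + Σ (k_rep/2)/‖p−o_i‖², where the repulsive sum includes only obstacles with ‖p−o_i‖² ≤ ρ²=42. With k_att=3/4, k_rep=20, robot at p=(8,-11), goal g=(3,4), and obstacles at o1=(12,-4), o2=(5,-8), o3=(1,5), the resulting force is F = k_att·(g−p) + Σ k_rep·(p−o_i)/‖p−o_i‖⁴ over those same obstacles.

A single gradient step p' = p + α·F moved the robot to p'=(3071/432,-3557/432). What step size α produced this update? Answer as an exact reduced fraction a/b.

F_att = 3/4·(g−p) = 3/4·(-5,15) = (-3.7500,11.2500)
o1: d²=65 > ρ²=42 → inactive
o2: d²=18 ≤ ρ²=42; F_rep = 20·(3,-3)/18² = (0.1852,-0.1852)
o3: d²=305 > ρ²=42 → inactive
F = F_att + ΣF_rep = (-3.5648,11.0648)
Δp = p'−p = (-0.8912,2.7662); α = Δx/Fx = (-385/432) / (-385/108) = 1/4
check: Δy/Fy = (1195/432) / (1195/108) = 1/4 ✓

α = 1/4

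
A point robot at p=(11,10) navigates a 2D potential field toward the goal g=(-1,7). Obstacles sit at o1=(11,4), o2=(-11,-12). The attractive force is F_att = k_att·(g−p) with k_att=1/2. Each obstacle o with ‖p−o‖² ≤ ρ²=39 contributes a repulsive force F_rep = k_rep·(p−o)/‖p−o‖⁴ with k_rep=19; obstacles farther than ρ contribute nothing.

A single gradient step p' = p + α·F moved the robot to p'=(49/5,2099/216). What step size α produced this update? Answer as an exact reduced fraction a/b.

F_att = 1/2·(g−p) = 1/2·(-12,-3) = (-6.0000,-1.5000)
o1: d²=36 ≤ ρ²=39; F_rep = 19·(0,6)/36² = (0.0000,0.0880)
o2: d²=968 > ρ²=39 → inactive
F = F_att + ΣF_rep = (-6.0000,-1.4120)
Δp = p'−p = (-1.2000,-0.2824); α = Δx/Fx = (-6/5) / (-6) = 1/5
check: Δy/Fy = (-61/216) / (-305/216) = 1/5 ✓

α = 1/5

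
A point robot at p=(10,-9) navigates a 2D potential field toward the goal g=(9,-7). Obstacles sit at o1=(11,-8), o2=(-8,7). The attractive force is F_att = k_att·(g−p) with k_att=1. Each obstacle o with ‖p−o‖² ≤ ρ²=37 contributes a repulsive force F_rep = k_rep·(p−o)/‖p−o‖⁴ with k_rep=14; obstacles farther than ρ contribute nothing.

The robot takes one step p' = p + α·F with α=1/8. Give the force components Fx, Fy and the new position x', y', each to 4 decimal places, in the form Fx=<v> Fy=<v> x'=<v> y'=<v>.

Fx=-4.5000 Fy=-1.5000 x'=9.4375 y'=-9.1875

F_att = 1·(g−p) = 1·(-1,2) = (-1.0000,2.0000)
o1: d²=2 ≤ ρ²=37; F_rep = 14·(-1,-1)/2² = (-3.5000,-3.5000)
o2: d²=580 > ρ²=37 → inactive
F = F_att + ΣF_rep = (-4.5000,-1.5000)
p' = p + 1/8·F = (9.4375,-9.1875)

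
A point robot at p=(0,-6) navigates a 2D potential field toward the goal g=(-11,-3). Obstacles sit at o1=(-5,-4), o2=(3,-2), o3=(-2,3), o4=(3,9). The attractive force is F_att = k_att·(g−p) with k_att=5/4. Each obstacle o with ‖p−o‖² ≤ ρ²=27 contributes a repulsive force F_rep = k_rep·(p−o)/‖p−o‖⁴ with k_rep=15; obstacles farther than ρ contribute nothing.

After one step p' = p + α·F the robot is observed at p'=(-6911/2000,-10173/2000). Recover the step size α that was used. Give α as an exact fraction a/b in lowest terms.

α = 1/4

F_att = 5/4·(g−p) = 5/4·(-11,3) = (-13.7500,3.7500)
o1: d²=29 > ρ²=27 → inactive
o2: d²=25 ≤ ρ²=27; F_rep = 15·(-3,-4)/25² = (-0.0720,-0.0960)
o3: d²=85 > ρ²=27 → inactive
o4: d²=234 > ρ²=27 → inactive
F = F_att + ΣF_rep = (-13.8220,3.6540)
Δp = p'−p = (-3.4555,0.9135); α = Δx/Fx = (-6911/2000) / (-6911/500) = 1/4
check: Δy/Fy = (1827/2000) / (1827/500) = 1/4 ✓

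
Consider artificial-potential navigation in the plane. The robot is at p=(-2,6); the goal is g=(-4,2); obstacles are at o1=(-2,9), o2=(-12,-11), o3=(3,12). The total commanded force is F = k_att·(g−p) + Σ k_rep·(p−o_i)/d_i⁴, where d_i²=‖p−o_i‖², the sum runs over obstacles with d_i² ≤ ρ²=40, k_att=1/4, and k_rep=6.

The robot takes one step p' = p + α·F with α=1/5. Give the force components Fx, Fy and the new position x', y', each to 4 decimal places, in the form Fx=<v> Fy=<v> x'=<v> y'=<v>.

Fx=-0.5000 Fy=-1.2222 x'=-2.1000 y'=5.7556

F_att = 1/4·(g−p) = 1/4·(-2,-4) = (-0.5000,-1.0000)
o1: d²=9 ≤ ρ²=40; F_rep = 6·(0,-3)/9² = (0.0000,-0.2222)
o2: d²=389 > ρ²=40 → inactive
o3: d²=61 > ρ²=40 → inactive
F = F_att + ΣF_rep = (-0.5000,-1.2222)
p' = p + 1/5·F = (-2.1000,5.7556)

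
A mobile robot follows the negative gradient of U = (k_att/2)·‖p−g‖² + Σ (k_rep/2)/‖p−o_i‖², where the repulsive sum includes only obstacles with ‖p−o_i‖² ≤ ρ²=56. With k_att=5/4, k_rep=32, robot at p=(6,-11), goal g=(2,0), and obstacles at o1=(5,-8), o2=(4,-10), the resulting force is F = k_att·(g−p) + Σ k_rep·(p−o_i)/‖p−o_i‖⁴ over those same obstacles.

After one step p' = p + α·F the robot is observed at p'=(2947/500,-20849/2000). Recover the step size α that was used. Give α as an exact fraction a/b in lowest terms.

F_att = 5/4·(g−p) = 5/4·(-4,11) = (-5.0000,13.7500)
o1: d²=10 ≤ ρ²=56; F_rep = 32·(1,-3)/10² = (0.3200,-0.9600)
o2: d²=5 ≤ ρ²=56; F_rep = 32·(2,-1)/5² = (2.5600,-1.2800)
F = F_att + ΣF_rep = (-2.1200,11.5100)
Δp = p'−p = (-0.1060,0.5755); α = Δx/Fx = (-53/500) / (-53/25) = 1/20
check: Δy/Fy = (1151/2000) / (1151/100) = 1/20 ✓

α = 1/20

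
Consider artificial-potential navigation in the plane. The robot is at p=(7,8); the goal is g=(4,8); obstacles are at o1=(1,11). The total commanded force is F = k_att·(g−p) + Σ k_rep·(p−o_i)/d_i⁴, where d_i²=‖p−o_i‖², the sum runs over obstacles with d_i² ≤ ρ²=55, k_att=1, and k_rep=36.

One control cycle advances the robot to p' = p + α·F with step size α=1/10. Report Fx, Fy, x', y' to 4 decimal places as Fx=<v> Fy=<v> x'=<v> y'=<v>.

Fx=-2.8933 Fy=-0.0533 x'=6.7107 y'=7.9947

F_att = 1·(g−p) = 1·(-3,0) = (-3.0000,0.0000)
o1: d²=45 ≤ ρ²=55; F_rep = 36·(6,-3)/45² = (0.1067,-0.0533)
F = F_att + ΣF_rep = (-2.8933,-0.0533)
p' = p + 1/10·F = (6.7107,7.9947)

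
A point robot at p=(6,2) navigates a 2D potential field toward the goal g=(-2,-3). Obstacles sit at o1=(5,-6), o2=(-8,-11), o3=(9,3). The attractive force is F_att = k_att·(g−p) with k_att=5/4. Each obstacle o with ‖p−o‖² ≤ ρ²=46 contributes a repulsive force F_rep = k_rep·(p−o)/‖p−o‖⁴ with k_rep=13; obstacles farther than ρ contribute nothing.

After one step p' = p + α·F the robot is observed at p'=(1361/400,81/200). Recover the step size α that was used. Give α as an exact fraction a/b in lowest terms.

α = 1/4

F_att = 5/4·(g−p) = 5/4·(-8,-5) = (-10.0000,-6.2500)
o1: d²=65 > ρ²=46 → inactive
o2: d²=365 > ρ²=46 → inactive
o3: d²=10 ≤ ρ²=46; F_rep = 13·(-3,-1)/10² = (-0.3900,-0.1300)
F = F_att + ΣF_rep = (-10.3900,-6.3800)
Δp = p'−p = (-2.5975,-1.5950); α = Δx/Fx = (-1039/400) / (-1039/100) = 1/4
check: Δy/Fy = (-319/200) / (-319/50) = 1/4 ✓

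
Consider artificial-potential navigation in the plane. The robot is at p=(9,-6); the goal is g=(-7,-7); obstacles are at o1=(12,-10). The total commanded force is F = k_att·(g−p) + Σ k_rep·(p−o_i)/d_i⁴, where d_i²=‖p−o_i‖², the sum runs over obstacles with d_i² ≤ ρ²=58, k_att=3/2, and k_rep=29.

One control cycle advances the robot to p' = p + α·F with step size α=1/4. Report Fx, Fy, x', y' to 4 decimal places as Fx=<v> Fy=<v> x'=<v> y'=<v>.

F_att = 3/2·(g−p) = 3/2·(-16,-1) = (-24.0000,-1.5000)
o1: d²=25 ≤ ρ²=58; F_rep = 29·(-3,4)/25² = (-0.1392,0.1856)
F = F_att + ΣF_rep = (-24.1392,-1.3144)
p' = p + 1/4·F = (2.9652,-6.3286)

Fx=-24.1392 Fy=-1.3144 x'=2.9652 y'=-6.3286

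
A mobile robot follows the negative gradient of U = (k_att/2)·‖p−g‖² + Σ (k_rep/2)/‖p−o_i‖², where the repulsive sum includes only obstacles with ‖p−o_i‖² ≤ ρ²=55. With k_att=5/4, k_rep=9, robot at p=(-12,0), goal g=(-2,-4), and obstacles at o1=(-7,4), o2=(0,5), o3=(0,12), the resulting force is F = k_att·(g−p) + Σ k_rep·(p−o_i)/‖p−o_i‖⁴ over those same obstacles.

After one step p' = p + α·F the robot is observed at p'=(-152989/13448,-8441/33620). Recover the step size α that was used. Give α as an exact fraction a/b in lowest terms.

α = 1/20

F_att = 5/4·(g−p) = 5/4·(10,-4) = (12.5000,-5.0000)
o1: d²=41 ≤ ρ²=55; F_rep = 9·(-5,-4)/41² = (-0.0268,-0.0214)
o2: d²=169 > ρ²=55 → inactive
o3: d²=288 > ρ²=55 → inactive
F = F_att + ΣF_rep = (12.4732,-5.0214)
Δp = p'−p = (0.6237,-0.2511); α = Δx/Fx = (8387/13448) / (41935/3362) = 1/20
check: Δy/Fy = (-8441/33620) / (-8441/1681) = 1/20 ✓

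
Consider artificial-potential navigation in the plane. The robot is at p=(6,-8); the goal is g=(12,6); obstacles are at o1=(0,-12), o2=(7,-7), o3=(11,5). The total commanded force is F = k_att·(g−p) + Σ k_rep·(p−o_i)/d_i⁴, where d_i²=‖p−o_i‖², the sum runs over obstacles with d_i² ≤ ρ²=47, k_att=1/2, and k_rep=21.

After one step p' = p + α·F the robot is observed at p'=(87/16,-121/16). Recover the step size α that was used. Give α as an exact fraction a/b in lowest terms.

F_att = 1/2·(g−p) = 1/2·(6,14) = (3.0000,7.0000)
o1: d²=52 > ρ²=47 → inactive
o2: d²=2 ≤ ρ²=47; F_rep = 21·(-1,-1)/2² = (-5.2500,-5.2500)
o3: d²=194 > ρ²=47 → inactive
F = F_att + ΣF_rep = (-2.2500,1.7500)
Δp = p'−p = (-0.5625,0.4375); α = Δx/Fx = (-9/16) / (-9/4) = 1/4
check: Δy/Fy = (7/16) / (7/4) = 1/4 ✓

α = 1/4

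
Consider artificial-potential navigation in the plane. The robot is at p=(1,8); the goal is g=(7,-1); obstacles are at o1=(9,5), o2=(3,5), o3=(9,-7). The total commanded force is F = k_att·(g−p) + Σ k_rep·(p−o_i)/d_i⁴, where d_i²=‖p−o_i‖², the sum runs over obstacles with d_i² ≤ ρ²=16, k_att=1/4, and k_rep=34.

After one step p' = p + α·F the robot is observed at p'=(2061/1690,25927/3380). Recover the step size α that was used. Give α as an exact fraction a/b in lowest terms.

F_att = 1/4·(g−p) = 1/4·(6,-9) = (1.5000,-2.2500)
o1: d²=73 > ρ²=16 → inactive
o2: d²=13 ≤ ρ²=16; F_rep = 34·(-2,3)/13² = (-0.4024,0.6036)
o3: d²=289 > ρ²=16 → inactive
F = F_att + ΣF_rep = (1.0976,-1.6464)
Δp = p'−p = (0.2195,-0.3293); α = Δx/Fx = (371/1690) / (371/338) = 1/5
check: Δy/Fy = (-1113/3380) / (-1113/676) = 1/5 ✓

α = 1/5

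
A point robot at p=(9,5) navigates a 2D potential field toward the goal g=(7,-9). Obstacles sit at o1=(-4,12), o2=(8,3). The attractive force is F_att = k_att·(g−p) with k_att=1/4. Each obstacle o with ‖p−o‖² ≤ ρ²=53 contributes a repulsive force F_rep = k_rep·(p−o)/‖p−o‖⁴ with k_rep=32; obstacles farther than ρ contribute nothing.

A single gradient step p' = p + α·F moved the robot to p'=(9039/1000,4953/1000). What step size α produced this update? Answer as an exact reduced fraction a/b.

F_att = 1/4·(g−p) = 1/4·(-2,-14) = (-0.5000,-3.5000)
o1: d²=218 > ρ²=53 → inactive
o2: d²=5 ≤ ρ²=53; F_rep = 32·(1,2)/5² = (1.2800,2.5600)
F = F_att + ΣF_rep = (0.7800,-0.9400)
Δp = p'−p = (0.0390,-0.0470); α = Δx/Fx = (39/1000) / (39/50) = 1/20
check: Δy/Fy = (-47/1000) / (-47/50) = 1/20 ✓

α = 1/20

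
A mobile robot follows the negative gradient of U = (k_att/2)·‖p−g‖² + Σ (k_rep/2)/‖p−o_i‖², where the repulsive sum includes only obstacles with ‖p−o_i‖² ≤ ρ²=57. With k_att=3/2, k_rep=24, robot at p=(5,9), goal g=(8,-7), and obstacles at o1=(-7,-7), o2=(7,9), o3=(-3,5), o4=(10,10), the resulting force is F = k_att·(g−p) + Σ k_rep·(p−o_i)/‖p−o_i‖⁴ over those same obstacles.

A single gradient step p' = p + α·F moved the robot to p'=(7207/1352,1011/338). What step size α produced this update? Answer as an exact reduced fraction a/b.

F_att = 3/2·(g−p) = 3/2·(3,-16) = (4.5000,-24.0000)
o1: d²=400 > ρ²=57 → inactive
o2: d²=4 ≤ ρ²=57; F_rep = 24·(-2,0)/4² = (-3.0000,0.0000)
o3: d²=80 > ρ²=57 → inactive
o4: d²=26 ≤ ρ²=57; F_rep = 24·(-5,-1)/26² = (-0.1775,-0.0355)
F = F_att + ΣF_rep = (1.3225,-24.0355)
Δp = p'−p = (0.3306,-6.0089); α = Δx/Fx = (447/1352) / (447/338) = 1/4
check: Δy/Fy = (-2031/338) / (-4062/169) = 1/4 ✓

α = 1/4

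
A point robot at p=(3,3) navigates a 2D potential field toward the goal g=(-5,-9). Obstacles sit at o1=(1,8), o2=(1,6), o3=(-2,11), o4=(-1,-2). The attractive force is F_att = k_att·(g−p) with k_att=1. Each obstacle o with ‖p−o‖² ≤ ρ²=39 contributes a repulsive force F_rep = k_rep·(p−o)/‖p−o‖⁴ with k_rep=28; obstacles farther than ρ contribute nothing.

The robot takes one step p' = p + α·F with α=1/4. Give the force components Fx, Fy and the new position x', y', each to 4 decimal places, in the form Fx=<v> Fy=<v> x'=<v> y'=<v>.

F_att = 1·(g−p) = 1·(-8,-12) = (-8.0000,-12.0000)
o1: d²=29 ≤ ρ²=39; F_rep = 28·(2,-5)/29² = (0.0666,-0.1665)
o2: d²=13 ≤ ρ²=39; F_rep = 28·(2,-3)/13² = (0.3314,-0.4970)
o3: d²=89 > ρ²=39 → inactive
o4: d²=41 > ρ²=39 → inactive
F = F_att + ΣF_rep = (-7.6021,-12.6635)
p' = p + 1/4·F = (1.0995,-0.1659)

Fx=-7.6021 Fy=-12.6635 x'=1.0995 y'=-0.1659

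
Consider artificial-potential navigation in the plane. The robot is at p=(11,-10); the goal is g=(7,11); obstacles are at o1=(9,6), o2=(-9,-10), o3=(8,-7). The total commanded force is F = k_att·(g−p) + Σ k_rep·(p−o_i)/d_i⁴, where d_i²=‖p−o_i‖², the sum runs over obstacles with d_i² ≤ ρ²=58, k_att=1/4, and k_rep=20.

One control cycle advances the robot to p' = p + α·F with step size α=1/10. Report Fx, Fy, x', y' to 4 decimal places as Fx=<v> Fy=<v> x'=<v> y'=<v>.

F_att = 1/4·(g−p) = 1/4·(-4,21) = (-1.0000,5.2500)
o1: d²=260 > ρ²=58 → inactive
o2: d²=400 > ρ²=58 → inactive
o3: d²=18 ≤ ρ²=58; F_rep = 20·(3,-3)/18² = (0.1852,-0.1852)
F = F_att + ΣF_rep = (-0.8148,5.0648)
p' = p + 1/10·F = (10.9185,-9.4935)

Fx=-0.8148 Fy=5.0648 x'=10.9185 y'=-9.4935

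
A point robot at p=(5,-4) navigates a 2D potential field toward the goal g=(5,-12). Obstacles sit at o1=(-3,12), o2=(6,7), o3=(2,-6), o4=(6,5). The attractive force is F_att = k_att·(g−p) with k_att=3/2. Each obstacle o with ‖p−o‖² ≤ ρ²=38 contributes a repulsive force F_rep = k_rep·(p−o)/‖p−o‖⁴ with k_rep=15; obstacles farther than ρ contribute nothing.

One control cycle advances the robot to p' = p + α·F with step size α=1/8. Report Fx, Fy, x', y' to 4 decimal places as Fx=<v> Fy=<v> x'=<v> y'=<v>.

F_att = 3/2·(g−p) = 3/2·(0,-8) = (0.0000,-12.0000)
o1: d²=320 > ρ²=38 → inactive
o2: d²=122 > ρ²=38 → inactive
o3: d²=13 ≤ ρ²=38; F_rep = 15·(3,2)/13² = (0.2663,0.1775)
o4: d²=82 > ρ²=38 → inactive
F = F_att + ΣF_rep = (0.2663,-11.8225)
p' = p + 1/8·F = (5.0333,-5.4778)

Fx=0.2663 Fy=-11.8225 x'=5.0333 y'=-5.4778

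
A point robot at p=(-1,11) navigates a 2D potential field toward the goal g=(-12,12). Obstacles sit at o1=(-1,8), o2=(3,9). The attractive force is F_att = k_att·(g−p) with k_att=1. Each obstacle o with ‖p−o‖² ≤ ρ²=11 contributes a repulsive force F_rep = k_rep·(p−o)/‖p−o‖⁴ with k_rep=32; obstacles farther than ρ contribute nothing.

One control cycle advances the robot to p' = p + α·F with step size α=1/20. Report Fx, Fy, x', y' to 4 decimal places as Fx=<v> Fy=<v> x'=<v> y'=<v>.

F_att = 1·(g−p) = 1·(-11,1) = (-11.0000,1.0000)
o1: d²=9 ≤ ρ²=11; F_rep = 32·(0,3)/9² = (0.0000,1.1852)
o2: d²=20 > ρ²=11 → inactive
F = F_att + ΣF_rep = (-11.0000,2.1852)
p' = p + 1/20·F = (-1.5500,11.1093)

Fx=-11.0000 Fy=2.1852 x'=-1.5500 y'=11.1093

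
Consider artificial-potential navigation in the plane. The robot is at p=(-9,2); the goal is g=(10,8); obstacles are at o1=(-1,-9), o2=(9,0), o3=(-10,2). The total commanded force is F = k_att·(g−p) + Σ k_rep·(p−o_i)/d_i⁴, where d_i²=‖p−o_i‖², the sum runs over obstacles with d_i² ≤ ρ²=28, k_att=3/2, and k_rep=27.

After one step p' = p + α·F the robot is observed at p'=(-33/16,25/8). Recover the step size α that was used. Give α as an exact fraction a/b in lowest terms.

F_att = 3/2·(g−p) = 3/2·(19,6) = (28.5000,9.0000)
o1: d²=185 > ρ²=28 → inactive
o2: d²=328 > ρ²=28 → inactive
o3: d²=1 ≤ ρ²=28; F_rep = 27·(1,0)/1² = (27.0000,0.0000)
F = F_att + ΣF_rep = (55.5000,9.0000)
Δp = p'−p = (6.9375,1.1250); α = Δx/Fx = (111/16) / (111/2) = 1/8
check: Δy/Fy = (9/8) / (9) = 1/8 ✓

α = 1/8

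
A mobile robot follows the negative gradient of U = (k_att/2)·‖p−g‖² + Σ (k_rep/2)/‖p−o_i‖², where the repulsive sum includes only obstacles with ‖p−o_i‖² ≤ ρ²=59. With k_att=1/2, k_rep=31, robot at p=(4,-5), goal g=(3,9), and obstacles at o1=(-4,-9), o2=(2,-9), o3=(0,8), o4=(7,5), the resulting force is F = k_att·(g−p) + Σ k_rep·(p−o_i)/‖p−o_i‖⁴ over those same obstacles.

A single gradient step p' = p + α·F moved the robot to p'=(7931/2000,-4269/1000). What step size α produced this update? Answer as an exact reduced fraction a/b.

F_att = 1/2·(g−p) = 1/2·(-1,14) = (-0.5000,7.0000)
o1: d²=80 > ρ²=59 → inactive
o2: d²=20 ≤ ρ²=59; F_rep = 31·(2,4)/20² = (0.1550,0.3100)
o3: d²=185 > ρ²=59 → inactive
o4: d²=109 > ρ²=59 → inactive
F = F_att + ΣF_rep = (-0.3450,7.3100)
Δp = p'−p = (-0.0345,0.7310); α = Δx/Fx = (-69/2000) / (-69/200) = 1/10
check: Δy/Fy = (731/1000) / (731/100) = 1/10 ✓

α = 1/10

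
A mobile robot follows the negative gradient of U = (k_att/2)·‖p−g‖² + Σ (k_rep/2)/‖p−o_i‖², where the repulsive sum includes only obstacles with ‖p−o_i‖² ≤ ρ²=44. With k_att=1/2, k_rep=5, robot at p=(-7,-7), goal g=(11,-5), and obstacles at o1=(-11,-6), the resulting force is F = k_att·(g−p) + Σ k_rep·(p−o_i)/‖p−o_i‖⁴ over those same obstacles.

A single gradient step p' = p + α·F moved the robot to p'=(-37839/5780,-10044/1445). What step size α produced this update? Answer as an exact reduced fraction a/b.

α = 1/20

F_att = 1/2·(g−p) = 1/2·(18,2) = (9.0000,1.0000)
o1: d²=17 ≤ ρ²=44; F_rep = 5·(4,-1)/17² = (0.0692,-0.0173)
F = F_att + ΣF_rep = (9.0692,0.9827)
Δp = p'−p = (0.4535,0.0491); α = Δx/Fx = (2621/5780) / (2621/289) = 1/20
check: Δy/Fy = (71/1445) / (284/289) = 1/20 ✓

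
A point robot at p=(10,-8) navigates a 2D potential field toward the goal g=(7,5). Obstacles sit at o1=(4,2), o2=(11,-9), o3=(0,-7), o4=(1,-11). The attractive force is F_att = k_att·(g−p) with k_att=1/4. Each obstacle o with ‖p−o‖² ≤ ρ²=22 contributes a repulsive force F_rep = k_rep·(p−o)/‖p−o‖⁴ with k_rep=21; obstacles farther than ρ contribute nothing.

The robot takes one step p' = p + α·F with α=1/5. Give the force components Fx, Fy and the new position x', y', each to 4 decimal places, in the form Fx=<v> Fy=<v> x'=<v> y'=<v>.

F_att = 1/4·(g−p) = 1/4·(-3,13) = (-0.7500,3.2500)
o1: d²=136 > ρ²=22 → inactive
o2: d²=2 ≤ ρ²=22; F_rep = 21·(-1,1)/2² = (-5.2500,5.2500)
o3: d²=101 > ρ²=22 → inactive
o4: d²=90 > ρ²=22 → inactive
F = F_att + ΣF_rep = (-6.0000,8.5000)
p' = p + 1/5·F = (8.8000,-6.3000)

Fx=-6.0000 Fy=8.5000 x'=8.8000 y'=-6.3000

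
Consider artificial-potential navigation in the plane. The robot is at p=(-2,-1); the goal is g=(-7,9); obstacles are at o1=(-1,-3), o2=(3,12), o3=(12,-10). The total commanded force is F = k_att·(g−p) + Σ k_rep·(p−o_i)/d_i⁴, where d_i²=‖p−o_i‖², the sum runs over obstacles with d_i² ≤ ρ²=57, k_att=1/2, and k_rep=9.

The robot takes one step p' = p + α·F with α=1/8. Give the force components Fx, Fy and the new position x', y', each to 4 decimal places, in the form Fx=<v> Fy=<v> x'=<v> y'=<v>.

Fx=-2.8600 Fy=5.7200 x'=-2.3575 y'=-0.2850

F_att = 1/2·(g−p) = 1/2·(-5,10) = (-2.5000,5.0000)
o1: d²=5 ≤ ρ²=57; F_rep = 9·(-1,2)/5² = (-0.3600,0.7200)
o2: d²=194 > ρ²=57 → inactive
o3: d²=277 > ρ²=57 → inactive
F = F_att + ΣF_rep = (-2.8600,5.7200)
p' = p + 1/8·F = (-2.3575,-0.2850)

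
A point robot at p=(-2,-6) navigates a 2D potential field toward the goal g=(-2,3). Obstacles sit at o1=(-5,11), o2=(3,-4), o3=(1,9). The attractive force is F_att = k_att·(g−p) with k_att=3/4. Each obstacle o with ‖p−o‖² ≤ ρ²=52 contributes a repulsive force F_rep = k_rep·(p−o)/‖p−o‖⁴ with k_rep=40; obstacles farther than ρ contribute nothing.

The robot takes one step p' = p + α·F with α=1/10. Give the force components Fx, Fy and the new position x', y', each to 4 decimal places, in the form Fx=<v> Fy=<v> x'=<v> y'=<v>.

F_att = 3/4·(g−p) = 3/4·(0,9) = (0.0000,6.7500)
o1: d²=298 > ρ²=52 → inactive
o2: d²=29 ≤ ρ²=52; F_rep = 40·(-5,-2)/29² = (-0.2378,-0.0951)
o3: d²=234 > ρ²=52 → inactive
F = F_att + ΣF_rep = (-0.2378,6.6549)
p' = p + 1/10·F = (-2.0238,-5.3345)

Fx=-0.2378 Fy=6.6549 x'=-2.0238 y'=-5.3345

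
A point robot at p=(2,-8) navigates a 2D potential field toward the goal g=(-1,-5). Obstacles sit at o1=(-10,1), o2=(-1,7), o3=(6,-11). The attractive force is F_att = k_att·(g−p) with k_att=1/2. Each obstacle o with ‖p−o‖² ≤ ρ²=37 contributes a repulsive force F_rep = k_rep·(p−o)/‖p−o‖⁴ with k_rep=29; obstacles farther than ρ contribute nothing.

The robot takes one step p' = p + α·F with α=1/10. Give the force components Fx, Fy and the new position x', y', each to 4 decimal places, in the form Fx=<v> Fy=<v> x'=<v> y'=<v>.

F_att = 1/2·(g−p) = 1/2·(-3,3) = (-1.5000,1.5000)
o1: d²=225 > ρ²=37 → inactive
o2: d²=234 > ρ²=37 → inactive
o3: d²=25 ≤ ρ²=37; F_rep = 29·(-4,3)/25² = (-0.1856,0.1392)
F = F_att + ΣF_rep = (-1.6856,1.6392)
p' = p + 1/10·F = (1.8314,-7.8361)

Fx=-1.6856 Fy=1.6392 x'=1.8314 y'=-7.8361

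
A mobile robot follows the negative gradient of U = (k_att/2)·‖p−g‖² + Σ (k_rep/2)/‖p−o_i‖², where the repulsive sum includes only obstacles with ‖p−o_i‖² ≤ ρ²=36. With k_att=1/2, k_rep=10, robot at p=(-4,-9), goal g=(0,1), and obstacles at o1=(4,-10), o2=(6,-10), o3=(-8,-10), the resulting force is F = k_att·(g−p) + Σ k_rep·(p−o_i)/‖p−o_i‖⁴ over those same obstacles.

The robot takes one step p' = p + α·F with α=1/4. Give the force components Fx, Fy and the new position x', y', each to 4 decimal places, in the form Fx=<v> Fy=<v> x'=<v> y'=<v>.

Fx=2.1384 Fy=5.0346 x'=-3.4654 y'=-7.7413

F_att = 1/2·(g−p) = 1/2·(4,10) = (2.0000,5.0000)
o1: d²=65 > ρ²=36 → inactive
o2: d²=101 > ρ²=36 → inactive
o3: d²=17 ≤ ρ²=36; F_rep = 10·(4,1)/17² = (0.1384,0.0346)
F = F_att + ΣF_rep = (2.1384,5.0346)
p' = p + 1/4·F = (-3.4654,-7.7413)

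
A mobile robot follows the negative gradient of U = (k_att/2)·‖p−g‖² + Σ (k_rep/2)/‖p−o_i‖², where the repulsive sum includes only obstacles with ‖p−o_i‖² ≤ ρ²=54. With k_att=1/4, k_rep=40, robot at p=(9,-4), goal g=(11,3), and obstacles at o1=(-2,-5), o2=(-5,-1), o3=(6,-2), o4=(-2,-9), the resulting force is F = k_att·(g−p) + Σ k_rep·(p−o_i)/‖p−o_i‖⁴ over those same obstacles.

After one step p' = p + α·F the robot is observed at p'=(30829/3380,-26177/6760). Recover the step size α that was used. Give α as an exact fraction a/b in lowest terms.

α = 1/10

F_att = 1/4·(g−p) = 1/4·(2,7) = (0.5000,1.7500)
o1: d²=122 > ρ²=54 → inactive
o2: d²=205 > ρ²=54 → inactive
o3: d²=13 ≤ ρ²=54; F_rep = 40·(3,-2)/13² = (0.7101,-0.4734)
o4: d²=146 > ρ²=54 → inactive
F = F_att + ΣF_rep = (1.2101,1.2766)
Δp = p'−p = (0.1210,0.1277); α = Δx/Fx = (409/3380) / (409/338) = 1/10
check: Δy/Fy = (863/6760) / (863/676) = 1/10 ✓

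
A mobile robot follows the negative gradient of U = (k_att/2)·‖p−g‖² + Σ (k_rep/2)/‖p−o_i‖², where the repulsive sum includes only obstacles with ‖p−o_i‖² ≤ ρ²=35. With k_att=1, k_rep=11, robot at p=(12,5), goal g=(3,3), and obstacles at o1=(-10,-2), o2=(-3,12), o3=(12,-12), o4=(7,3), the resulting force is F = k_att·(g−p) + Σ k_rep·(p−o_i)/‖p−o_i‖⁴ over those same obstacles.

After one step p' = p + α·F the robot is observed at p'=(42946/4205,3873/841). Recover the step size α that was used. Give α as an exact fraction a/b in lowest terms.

F_att = 1·(g−p) = 1·(-9,-2) = (-9.0000,-2.0000)
o1: d²=533 > ρ²=35 → inactive
o2: d²=274 > ρ²=35 → inactive
o3: d²=289 > ρ²=35 → inactive
o4: d²=29 ≤ ρ²=35; F_rep = 11·(5,2)/29² = (0.0654,0.0262)
F = F_att + ΣF_rep = (-8.9346,-1.9738)
Δp = p'−p = (-1.7869,-0.3948); α = Δx/Fx = (-7514/4205) / (-7514/841) = 1/5
check: Δy/Fy = (-332/841) / (-1660/841) = 1/5 ✓

α = 1/5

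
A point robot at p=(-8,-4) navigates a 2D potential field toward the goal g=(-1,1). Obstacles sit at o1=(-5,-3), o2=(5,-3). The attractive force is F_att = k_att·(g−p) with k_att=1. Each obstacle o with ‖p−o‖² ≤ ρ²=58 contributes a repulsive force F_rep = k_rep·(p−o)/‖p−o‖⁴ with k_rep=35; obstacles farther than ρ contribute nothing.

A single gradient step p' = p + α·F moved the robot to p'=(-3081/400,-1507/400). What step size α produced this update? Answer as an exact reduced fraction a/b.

F_att = 1·(g−p) = 1·(7,5) = (7.0000,5.0000)
o1: d²=10 ≤ ρ²=58; F_rep = 35·(-3,-1)/10² = (-1.0500,-0.3500)
o2: d²=170 > ρ²=58 → inactive
F = F_att + ΣF_rep = (5.9500,4.6500)
Δp = p'−p = (0.2975,0.2325); α = Δx/Fx = (119/400) / (119/20) = 1/20
check: Δy/Fy = (93/400) / (93/20) = 1/20 ✓

α = 1/20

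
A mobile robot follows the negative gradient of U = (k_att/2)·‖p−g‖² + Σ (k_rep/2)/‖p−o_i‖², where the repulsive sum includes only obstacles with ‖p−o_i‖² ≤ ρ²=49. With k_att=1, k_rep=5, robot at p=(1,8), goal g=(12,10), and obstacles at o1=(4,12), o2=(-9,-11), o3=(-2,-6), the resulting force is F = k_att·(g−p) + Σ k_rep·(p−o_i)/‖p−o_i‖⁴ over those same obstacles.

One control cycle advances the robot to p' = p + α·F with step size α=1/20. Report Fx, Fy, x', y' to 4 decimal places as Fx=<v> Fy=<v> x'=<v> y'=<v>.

F_att = 1·(g−p) = 1·(11,2) = (11.0000,2.0000)
o1: d²=25 ≤ ρ²=49; F_rep = 5·(-3,-4)/25² = (-0.0240,-0.0320)
o2: d²=461 > ρ²=49 → inactive
o3: d²=205 > ρ²=49 → inactive
F = F_att + ΣF_rep = (10.9760,1.9680)
p' = p + 1/20·F = (1.5488,8.0984)

Fx=10.9760 Fy=1.9680 x'=1.5488 y'=8.0984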